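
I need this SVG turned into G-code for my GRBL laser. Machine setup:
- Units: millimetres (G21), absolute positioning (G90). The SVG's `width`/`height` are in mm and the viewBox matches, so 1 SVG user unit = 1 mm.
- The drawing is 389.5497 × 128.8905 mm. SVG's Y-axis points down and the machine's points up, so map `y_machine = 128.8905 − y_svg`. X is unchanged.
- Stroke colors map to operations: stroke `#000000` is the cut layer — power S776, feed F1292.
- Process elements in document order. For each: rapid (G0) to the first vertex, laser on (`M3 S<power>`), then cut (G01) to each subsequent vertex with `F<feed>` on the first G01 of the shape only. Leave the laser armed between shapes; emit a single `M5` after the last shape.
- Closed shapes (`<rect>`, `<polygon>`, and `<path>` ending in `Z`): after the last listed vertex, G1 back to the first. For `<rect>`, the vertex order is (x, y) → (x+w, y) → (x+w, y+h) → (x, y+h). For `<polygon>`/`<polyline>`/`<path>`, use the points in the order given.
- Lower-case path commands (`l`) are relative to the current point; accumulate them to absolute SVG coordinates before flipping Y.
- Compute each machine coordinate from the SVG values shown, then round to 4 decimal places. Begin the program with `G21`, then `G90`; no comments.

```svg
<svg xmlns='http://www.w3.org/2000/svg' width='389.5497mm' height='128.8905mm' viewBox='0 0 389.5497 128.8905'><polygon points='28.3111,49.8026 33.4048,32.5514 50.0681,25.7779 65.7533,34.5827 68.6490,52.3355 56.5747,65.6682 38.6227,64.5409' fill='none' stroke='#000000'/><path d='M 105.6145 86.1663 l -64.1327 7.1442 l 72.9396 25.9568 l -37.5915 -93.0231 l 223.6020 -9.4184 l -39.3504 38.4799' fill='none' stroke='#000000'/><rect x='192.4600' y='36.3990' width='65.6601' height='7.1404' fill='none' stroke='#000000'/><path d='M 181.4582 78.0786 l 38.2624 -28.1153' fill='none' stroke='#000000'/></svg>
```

G21
G90
G0 X28.3111 Y79.0879
M3 S776
G01 X33.4048 Y96.3391 F1292
G01 X50.0681 Y103.1126
G01 X65.7533 Y94.3078
G01 X68.6490 Y76.5550
G01 X56.5747 Y63.2223
G01 X38.6227 Y64.3496
G01 X28.3111 Y79.0879
G0 X105.6145 Y42.7242
M3 S776
G01 X41.4818 Y35.5800 F1292
G01 X114.4214 Y9.6232
G01 X76.8299 Y102.6463
G01 X300.4319 Y112.0647
G01 X261.0815 Y73.5848
G0 X192.4600 Y92.4915
M3 S776
G01 X258.1201 Y92.4915 F1292
G01 X258.1201 Y85.3511
G01 X192.4600 Y85.3511
G01 X192.4600 Y92.4915
G0 X181.4582 Y50.8119
M3 S776
G01 X219.7206 Y78.9272 F1292
M5

1 u = 1 mm; y_m = 128.8905 − y.

[1] `<polygon>` regular polygon, #000000→cut S776 F1292: (28.3111,79.0879) → (33.4048,96.3391) → (50.0681,103.1126) → (65.7533,94.3078) → (68.6490,76.5550) → (56.5747,63.2223) → (38.6227,64.3496) → (28.3111,79.0879) (closed)

[2] `<path>` open polyline, #000000→cut S776 F1292: (105.6145,42.7242) → (41.4818,35.5800) → (114.4214,9.6232) → (76.8299,102.6463) → (300.4319,112.0647) → (261.0815,73.5848)

[3] `<rect>` rectangle, #000000→cut S776 F1292: (192.4600,92.4915) → (258.1201,92.4915) → (258.1201,85.3511) → (192.4600,85.3511) → (192.4600,92.4915) (closed)

[4] `<path>` line segment, #000000→cut S776 F1292: (181.4582,50.8119) → (219.7206,78.9272)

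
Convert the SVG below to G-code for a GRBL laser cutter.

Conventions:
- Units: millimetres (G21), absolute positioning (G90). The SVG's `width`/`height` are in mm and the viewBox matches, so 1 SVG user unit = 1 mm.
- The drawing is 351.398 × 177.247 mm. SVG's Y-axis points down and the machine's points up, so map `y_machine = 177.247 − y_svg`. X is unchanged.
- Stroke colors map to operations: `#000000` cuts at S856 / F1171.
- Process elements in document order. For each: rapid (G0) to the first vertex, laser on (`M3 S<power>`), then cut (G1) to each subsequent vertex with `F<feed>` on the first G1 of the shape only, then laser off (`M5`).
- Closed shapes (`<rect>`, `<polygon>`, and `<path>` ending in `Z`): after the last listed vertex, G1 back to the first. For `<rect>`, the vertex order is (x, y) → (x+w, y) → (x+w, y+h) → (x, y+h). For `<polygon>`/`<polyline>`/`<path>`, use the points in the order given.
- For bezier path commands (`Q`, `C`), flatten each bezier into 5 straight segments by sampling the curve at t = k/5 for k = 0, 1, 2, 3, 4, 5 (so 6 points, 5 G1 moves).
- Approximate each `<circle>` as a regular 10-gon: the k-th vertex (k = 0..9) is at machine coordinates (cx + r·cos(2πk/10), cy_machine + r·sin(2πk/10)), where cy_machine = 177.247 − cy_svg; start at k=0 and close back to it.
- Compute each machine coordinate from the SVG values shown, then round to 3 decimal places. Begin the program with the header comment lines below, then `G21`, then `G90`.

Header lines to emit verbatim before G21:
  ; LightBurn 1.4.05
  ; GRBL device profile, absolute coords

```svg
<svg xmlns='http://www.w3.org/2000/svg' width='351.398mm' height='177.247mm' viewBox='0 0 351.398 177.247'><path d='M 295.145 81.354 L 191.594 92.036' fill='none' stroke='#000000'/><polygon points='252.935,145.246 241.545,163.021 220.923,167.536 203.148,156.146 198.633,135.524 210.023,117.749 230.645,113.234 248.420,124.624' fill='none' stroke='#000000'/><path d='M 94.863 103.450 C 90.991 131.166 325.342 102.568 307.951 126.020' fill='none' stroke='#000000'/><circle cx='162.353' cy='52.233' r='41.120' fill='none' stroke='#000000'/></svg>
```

1 u = 1 mm; y_m = 177.247 − y.

[1] `<path>` line segment, #000000→cut S856 F1171: (295.145,95.893) → (191.594,85.211)

[2] `<polygon>` regular polygon, #000000→cut S856 F1171: (252.935,32.001) → (241.545,14.226) → (220.923,9.711) → (203.148,21.101) → (198.633,41.723) → (210.023,59.498) → (230.645,64.013) → (248.420,52.623) → (252.935,32.001) (closed)

[3] `<path>` cubic bezier, #000000→cut S856 F1171: (94.863,73.797) → (117.207,63.058) → (173.206,60.633) → (239.342,61.321) → (292.096,59.919) → (307.951,51.227)

[4] `<circle>` circle, #000000→cut S856 F1171: (203.473,125.014) → (195.620,149.184) → (175.060,164.121) → (149.646,164.121) → (129.086,149.184) → (121.233,125.014) → (129.086,100.844) → (149.646,85.907) → (175.060,85.907) → (195.620,100.844) → (203.473,125.014) (closed)

; LightBurn 1.4.05
; GRBL device profile, absolute coords
G21
G90
G0 X295.145 Y95.893
M3 S856
G1 X191.594 Y85.211 F1171
M5
G0 X252.935 Y32.001
M3 S856
G1 X241.545 Y14.226 F1171
G1 X220.923 Y9.711
G1 X203.148 Y21.101
G1 X198.633 Y41.723
G1 X210.023 Y59.498
G1 X230.645 Y64.013
G1 X248.420 Y52.623
G1 X252.935 Y32.001
M5
G0 X94.863 Y73.797
M3 S856
G1 X117.207 Y63.058 F1171
G1 X173.206 Y60.633
G1 X239.342 Y61.321
G1 X292.096 Y59.919
G1 X307.951 Y51.227
M5
G0 X203.473 Y125.014
M3 S856
G1 X195.620 Y149.184 F1171
G1 X175.060 Y164.121
G1 X149.646 Y164.121
G1 X129.086 Y149.184
G1 X121.233 Y125.014
G1 X129.086 Y100.844
G1 X149.646 Y85.907
G1 X175.060 Y85.907
G1 X195.620 Y100.844
G1 X203.473 Y125.014
M5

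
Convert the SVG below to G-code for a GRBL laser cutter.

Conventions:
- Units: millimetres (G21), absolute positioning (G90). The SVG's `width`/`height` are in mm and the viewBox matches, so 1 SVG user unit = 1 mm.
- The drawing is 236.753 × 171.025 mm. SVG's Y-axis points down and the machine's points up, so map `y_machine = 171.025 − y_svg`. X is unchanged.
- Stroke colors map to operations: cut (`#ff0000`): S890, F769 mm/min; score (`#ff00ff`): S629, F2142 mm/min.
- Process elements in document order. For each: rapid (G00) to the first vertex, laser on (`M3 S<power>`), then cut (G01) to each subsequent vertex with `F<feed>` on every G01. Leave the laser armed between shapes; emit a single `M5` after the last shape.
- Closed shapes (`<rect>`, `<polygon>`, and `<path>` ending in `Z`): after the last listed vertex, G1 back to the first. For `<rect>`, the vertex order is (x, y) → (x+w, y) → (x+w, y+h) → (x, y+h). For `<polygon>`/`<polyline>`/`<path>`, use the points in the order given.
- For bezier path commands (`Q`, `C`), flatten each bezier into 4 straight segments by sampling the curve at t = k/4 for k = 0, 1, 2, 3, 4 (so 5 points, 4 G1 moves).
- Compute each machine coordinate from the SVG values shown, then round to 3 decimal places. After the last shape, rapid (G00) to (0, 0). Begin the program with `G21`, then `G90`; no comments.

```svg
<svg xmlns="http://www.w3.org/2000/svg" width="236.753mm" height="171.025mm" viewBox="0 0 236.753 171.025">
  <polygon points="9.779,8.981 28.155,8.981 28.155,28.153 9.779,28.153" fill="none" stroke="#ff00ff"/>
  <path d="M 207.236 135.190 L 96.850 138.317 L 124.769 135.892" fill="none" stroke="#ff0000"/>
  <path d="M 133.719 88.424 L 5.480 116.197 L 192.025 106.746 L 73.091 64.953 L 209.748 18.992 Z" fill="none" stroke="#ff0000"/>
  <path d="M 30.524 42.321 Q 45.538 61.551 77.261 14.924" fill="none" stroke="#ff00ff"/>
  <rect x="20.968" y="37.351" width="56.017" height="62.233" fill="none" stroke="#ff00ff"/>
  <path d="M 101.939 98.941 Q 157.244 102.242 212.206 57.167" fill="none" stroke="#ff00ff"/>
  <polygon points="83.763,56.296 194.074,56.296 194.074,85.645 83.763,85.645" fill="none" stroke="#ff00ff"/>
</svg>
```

1 u = 1 mm; y_m = 171.025 − y.

[1] `<polygon>` rectangle, #ff00ff→score S629 F2142: (9.779,162.044) → (28.155,162.044) → (28.155,142.872) → (9.779,142.872) → (9.779,162.044) (closed)

[2] `<path>` open polyline, #ff0000→cut S890 F769: (207.236,35.835) → (96.850,32.708) → (124.769,35.133)

[3] `<path>` closed polygon, #ff0000→cut S890 F769: (133.719,82.601) → (5.480,54.828) → (192.025,64.279) → (73.091,106.072) → (209.748,152.033) → (133.719,82.601) (closed)

[4] `<path>` quadratic bezier, #ff00ff→score S629 F2142: (30.524,128.704) → (39.075,123.205) → (49.715,125.938) → (62.444,136.904) → (77.261,156.101)

[5] `<rect>` rectangle, #ff00ff→score S629 F2142: (20.968,133.674) → (76.985,133.674) → (76.985,71.441) → (20.968,71.441) → (20.968,133.674) (closed)

[6] `<path>` quadratic bezier, #ff00ff→score S629 F2142: (101.939,72.084) → (129.570,73.457) → (157.158,80.877) → (184.704,94.344) → (212.206,113.858)

[7] `<polygon>` rectangle, #ff00ff→score S629 F2142: (83.763,114.729) → (194.074,114.729) → (194.074,85.380) → (83.763,85.380) → (83.763,114.729) (closed)

G21
G90
G00 X9.779 Y162.044
M3 S629
G01 X28.155 Y162.044 F2142
G01 X28.155 Y142.872 F2142
G01 X9.779 Y142.872 F2142
G01 X9.779 Y162.044 F2142
G00 X207.236 Y35.835
M3 S890
G01 X96.850 Y32.708 F769
G01 X124.769 Y35.133 F769
G00 X133.719 Y82.601
M3 S890
G01 X5.480 Y54.828 F769
G01 X192.025 Y64.279 F769
G01 X73.091 Y106.072 F769
G01 X209.748 Y152.033 F769
G01 X133.719 Y82.601 F769
G00 X30.524 Y128.704
M3 S629
G01 X39.075 Y123.205 F2142
G01 X49.715 Y125.938 F2142
G01 X62.444 Y136.904 F2142
G01 X77.261 Y156.101 F2142
G00 X20.968 Y133.674
M3 S629
G01 X76.985 Y133.674 F2142
G01 X76.985 Y71.441 F2142
G01 X20.968 Y71.441 F2142
G01 X20.968 Y133.674 F2142
G00 X101.939 Y72.084
M3 S629
G01 X129.570 Y73.457 F2142
G01 X157.158 Y80.877 F2142
G01 X184.704 Y94.344 F2142
G01 X212.206 Y113.858 F2142
G00 X83.763 Y114.729
M3 S629
G01 X194.074 Y114.729 F2142
G01 X194.074 Y85.380 F2142
G01 X83.763 Y85.380 F2142
G01 X83.763 Y114.729 F2142
M5
G00 X0.000 Y0.000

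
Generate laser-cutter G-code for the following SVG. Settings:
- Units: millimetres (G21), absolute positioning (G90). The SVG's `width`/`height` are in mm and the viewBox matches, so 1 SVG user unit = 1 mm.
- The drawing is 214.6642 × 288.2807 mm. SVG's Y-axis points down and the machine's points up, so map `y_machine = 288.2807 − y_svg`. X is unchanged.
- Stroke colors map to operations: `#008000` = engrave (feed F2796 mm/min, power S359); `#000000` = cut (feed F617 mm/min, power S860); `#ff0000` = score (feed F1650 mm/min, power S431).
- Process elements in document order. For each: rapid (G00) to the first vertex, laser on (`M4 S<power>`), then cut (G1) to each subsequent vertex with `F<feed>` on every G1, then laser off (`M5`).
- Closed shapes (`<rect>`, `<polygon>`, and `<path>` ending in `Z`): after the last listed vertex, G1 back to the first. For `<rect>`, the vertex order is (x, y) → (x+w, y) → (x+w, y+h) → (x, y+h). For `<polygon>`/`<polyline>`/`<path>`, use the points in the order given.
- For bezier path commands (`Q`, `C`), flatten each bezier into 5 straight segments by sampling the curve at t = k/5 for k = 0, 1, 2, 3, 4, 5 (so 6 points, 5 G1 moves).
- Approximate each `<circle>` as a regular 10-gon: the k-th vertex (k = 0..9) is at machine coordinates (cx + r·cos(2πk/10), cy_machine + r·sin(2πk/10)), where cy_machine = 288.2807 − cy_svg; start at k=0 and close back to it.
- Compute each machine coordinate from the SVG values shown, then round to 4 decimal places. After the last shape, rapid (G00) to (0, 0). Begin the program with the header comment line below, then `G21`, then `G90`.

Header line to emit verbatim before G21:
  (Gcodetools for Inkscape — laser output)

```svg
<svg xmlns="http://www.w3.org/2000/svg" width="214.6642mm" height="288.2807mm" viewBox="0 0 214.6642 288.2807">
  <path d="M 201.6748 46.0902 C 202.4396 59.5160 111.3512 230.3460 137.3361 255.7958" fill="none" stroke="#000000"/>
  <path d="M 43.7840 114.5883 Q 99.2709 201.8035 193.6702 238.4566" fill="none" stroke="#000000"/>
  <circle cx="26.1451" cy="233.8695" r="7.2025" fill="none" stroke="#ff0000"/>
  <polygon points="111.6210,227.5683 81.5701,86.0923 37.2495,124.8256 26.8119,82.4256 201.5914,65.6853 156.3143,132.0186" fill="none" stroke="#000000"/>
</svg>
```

1 u = 1 mm; y_m = 288.2807 − y.

[1] `<path>` cubic bezier, #000000→cut S860 F617: (201.6748,242.1905) → (192.7827,217.6688) → (171.8743,169.9037) → (148.9781,113.4290) → (134.1225,62.7781) → (137.3361,32.4849)

[2] `<path>` quadratic bezier, #000000→cut S860 F617: (43.7840,173.6924) → (67.5353,140.8288) → (94.3995,112.0102) → (124.3767,87.2365) → (157.4670,66.5078) → (193.6702,49.8241)

[3] `<circle>` circle, #ff0000→score S431 F1650: (33.3476,54.4112) → (31.9720,58.6447) → (28.3708,61.2612) → (23.9194,61.2612) → (20.3182,58.6447) → (18.9426,54.4112) → (20.3182,50.1777) → (23.9194,47.5612) → (28.3708,47.5612) → (31.9720,50.1777) → (33.3476,54.4112) (closed)

[4] `<polygon>` closed polygon, #000000→cut S860 F617: (111.6210,60.7124) → (81.5701,202.1884) → (37.2495,163.4551) → (26.8119,205.8551) → (201.5914,222.5954) → (156.3143,156.2621) → (111.6210,60.7124) (closed)

(Gcodetools for Inkscape — laser output)
G21
G90
G00 X201.6748 Y242.1905
M4 S860
G1 X192.7827 Y217.6688 F617
G1 X171.8743 Y169.9037 F617
G1 X148.9781 Y113.4290 F617
G1 X134.1225 Y62.7781 F617
G1 X137.3361 Y32.4849 F617
M5
G00 X43.7840 Y173.6924
M4 S860
G1 X67.5353 Y140.8288 F617
G1 X94.3995 Y112.0102 F617
G1 X124.3767 Y87.2365 F617
G1 X157.4670 Y66.5078 F617
G1 X193.6702 Y49.8241 F617
M5
G00 X33.3476 Y54.4112
M4 S431
G1 X31.9720 Y58.6447 F1650
G1 X28.3708 Y61.2612 F1650
G1 X23.9194 Y61.2612 F1650
G1 X20.3182 Y58.6447 F1650
G1 X18.9426 Y54.4112 F1650
G1 X20.3182 Y50.1777 F1650
G1 X23.9194 Y47.5612 F1650
G1 X28.3708 Y47.5612 F1650
G1 X31.9720 Y50.1777 F1650
G1 X33.3476 Y54.4112 F1650
M5
G00 X111.6210 Y60.7124
M4 S860
G1 X81.5701 Y202.1884 F617
G1 X37.2495 Y163.4551 F617
G1 X26.8119 Y205.8551 F617
G1 X201.5914 Y222.5954 F617
G1 X156.3143 Y156.2621 F617
G1 X111.6210 Y60.7124 F617
M5
G00 X0.0000 Y0.0000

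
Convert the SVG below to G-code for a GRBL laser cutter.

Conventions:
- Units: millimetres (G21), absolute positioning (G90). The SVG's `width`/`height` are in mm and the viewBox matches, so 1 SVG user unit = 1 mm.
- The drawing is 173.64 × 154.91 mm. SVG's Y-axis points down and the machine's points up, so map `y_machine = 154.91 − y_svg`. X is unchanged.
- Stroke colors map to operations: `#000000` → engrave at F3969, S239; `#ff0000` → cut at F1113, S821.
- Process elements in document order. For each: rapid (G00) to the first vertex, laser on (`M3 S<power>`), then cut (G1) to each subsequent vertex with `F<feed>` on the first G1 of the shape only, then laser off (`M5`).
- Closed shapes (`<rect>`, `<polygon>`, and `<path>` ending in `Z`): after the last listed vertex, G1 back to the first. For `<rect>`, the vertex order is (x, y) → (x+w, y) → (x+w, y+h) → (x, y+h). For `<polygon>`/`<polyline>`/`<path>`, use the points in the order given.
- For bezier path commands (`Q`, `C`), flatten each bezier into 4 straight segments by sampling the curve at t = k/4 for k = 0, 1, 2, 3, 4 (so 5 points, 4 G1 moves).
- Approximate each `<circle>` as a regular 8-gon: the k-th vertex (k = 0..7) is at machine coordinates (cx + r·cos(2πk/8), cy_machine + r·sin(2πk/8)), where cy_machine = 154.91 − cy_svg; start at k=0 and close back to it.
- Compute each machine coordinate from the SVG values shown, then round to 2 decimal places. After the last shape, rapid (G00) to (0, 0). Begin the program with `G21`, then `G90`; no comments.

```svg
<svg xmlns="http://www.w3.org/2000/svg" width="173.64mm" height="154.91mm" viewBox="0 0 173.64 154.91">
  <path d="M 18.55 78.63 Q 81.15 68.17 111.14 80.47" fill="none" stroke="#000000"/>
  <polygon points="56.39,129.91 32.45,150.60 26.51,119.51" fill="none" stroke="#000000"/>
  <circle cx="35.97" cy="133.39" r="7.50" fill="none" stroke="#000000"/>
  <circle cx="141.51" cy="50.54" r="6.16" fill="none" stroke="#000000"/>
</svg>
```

G21
G90
G00 X18.55 Y76.28
M3 S239
G1 X47.81 Y80.09 F3969
G1 X73.00 Y81.05
G1 X94.11 Y79.17
G1 X111.14 Y74.44
M5
G00 X56.39 Y25.00
M3 S239
G1 X32.45 Y4.31 F3969
G1 X26.51 Y35.40
G1 X56.39 Y25.00
M5
G00 X43.47 Y21.52
M3 S239
G1 X41.27 Y26.82 F3969
G1 X35.97 Y29.02
G1 X30.67 Y26.82
G1 X28.47 Y21.52
G1 X30.67 Y16.22
G1 X35.97 Y14.02
G1 X41.27 Y16.22
G1 X43.47 Y21.52
M5
G00 X147.67 Y104.37
M3 S239
G1 X145.87 Y108.73 F3969
G1 X141.51 Y110.53
G1 X137.15 Y108.73
G1 X135.35 Y104.37
G1 X137.15 Y100.01
G1 X141.51 Y98.21
G1 X145.87 Y100.01
G1 X147.67 Y104.37
M5
G00 X0.00 Y0.00

Since the viewBox matches the mm dimensions, user units are millimetres directly. The only transform is the Y-flip y_m = 154.91 − y_svg.

Shape 1 is a quadratic bezier drawn with `<path>`. Its stroke #000000 means engrave at S239, F3969. After flipping Y the toolpath is (18.55,76.28) → (47.81,80.09) → (73.00,81.05) → (94.11,79.17) → (111.14,74.44).

Shape 2 is a regular polygon drawn with `<polygon>`. Its stroke #000000 means engrave at S239, F3969. After flipping Y the toolpath is (56.39,25.00) → (32.45,4.31) → (26.51,35.40) → (56.39,25.00), returning to the start.

Shape 3 is a circle drawn with `<circle>`. Its stroke #000000 means engrave at S239, F3969. After flipping Y the toolpath is (43.47,21.52) → (41.27,26.82) → (35.97,29.02) → (30.67,26.82) → (28.47,21.52) → (30.67,16.22) → (35.97,14.02) → (41.27,16.22) → (43.47,21.52), returning to the start.

Shape 4 is a circle drawn with `<circle>`. Its stroke #000000 means engrave at S239, F3969. After flipping Y the toolpath is (147.67,104.37) → (145.87,108.73) → (141.51,110.53) → (137.15,108.73) → (135.35,104.37) → (137.15,100.01) → (141.51,98.21) → (145.87,100.01) → (147.67,104.37), returning to the start.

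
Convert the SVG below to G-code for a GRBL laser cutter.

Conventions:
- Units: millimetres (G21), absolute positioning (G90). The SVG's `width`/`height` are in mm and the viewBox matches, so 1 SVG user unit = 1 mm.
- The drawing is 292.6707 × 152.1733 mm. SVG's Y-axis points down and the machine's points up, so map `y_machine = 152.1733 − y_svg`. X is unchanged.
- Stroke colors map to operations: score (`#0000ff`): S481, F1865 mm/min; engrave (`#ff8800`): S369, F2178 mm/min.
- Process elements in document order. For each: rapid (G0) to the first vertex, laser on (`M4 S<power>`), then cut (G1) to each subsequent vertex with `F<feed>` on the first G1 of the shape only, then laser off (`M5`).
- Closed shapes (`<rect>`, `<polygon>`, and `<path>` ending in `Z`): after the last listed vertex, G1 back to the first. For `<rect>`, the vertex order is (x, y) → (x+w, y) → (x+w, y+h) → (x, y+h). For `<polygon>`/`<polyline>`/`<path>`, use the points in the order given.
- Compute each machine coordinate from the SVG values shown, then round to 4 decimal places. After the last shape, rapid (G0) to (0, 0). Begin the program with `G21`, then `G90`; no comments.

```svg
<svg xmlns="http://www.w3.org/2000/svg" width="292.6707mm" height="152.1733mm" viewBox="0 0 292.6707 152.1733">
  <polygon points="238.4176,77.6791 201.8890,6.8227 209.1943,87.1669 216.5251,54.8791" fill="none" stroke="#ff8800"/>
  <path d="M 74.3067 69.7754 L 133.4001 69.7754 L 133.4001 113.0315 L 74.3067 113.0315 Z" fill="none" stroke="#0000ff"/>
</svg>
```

1 u = 1 mm; y_m = 152.1733 − y.

[1] `<polygon>` closed polygon, #ff8800→engrave S369 F2178: (238.4176,74.4942) → (201.8890,145.3506) → (209.1943,65.0064) → (216.5251,97.2942) → (238.4176,74.4942) (closed)

[2] `<path>` rectangle, #0000ff→score S481 F1865: (74.3067,82.3979) → (133.4001,82.3979) → (133.4001,39.1418) → (74.3067,39.1418) → (74.3067,82.3979) (closed)

G21
G90
G0 X238.4176 Y74.4942
M4 S369
G1 X201.8890 Y145.3506 F2178
G1 X209.1943 Y65.0064
G1 X216.5251 Y97.2942
G1 X238.4176 Y74.4942
M5
G0 X74.3067 Y82.3979
M4 S481
G1 X133.4001 Y82.3979 F1865
G1 X133.4001 Y39.1418
G1 X74.3067 Y39.1418
G1 X74.3067 Y82.3979
M5
G0 X0.0000 Y0.0000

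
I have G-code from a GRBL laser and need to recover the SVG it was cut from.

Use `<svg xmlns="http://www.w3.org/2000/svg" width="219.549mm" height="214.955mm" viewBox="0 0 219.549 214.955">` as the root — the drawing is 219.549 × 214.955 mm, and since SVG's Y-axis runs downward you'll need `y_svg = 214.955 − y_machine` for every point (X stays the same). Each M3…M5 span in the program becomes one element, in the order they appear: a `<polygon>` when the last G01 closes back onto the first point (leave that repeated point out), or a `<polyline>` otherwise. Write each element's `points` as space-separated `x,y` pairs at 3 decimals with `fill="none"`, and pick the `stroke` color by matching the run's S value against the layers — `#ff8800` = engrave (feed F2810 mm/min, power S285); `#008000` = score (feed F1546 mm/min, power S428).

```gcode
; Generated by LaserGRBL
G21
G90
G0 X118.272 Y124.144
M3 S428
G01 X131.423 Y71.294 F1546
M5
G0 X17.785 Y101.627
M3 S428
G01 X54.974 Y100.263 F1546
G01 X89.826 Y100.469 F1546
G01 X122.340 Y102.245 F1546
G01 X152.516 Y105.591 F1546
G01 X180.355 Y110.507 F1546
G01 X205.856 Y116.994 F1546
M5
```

y_svg = 214.955 − y_m. Every run uses S428, so all elements get stroke `#008000` (score).

[1] open run; points: 118.272,90.811 131.423,143.661

[2] open run; points: 17.785,113.328 54.974,114.692 89.826,114.486 122.340,112.710 152.516,109.364 180.355,104.448 205.856,97.961

<svg xmlns="http://www.w3.org/2000/svg" width="219.549mm" height="214.955mm" viewBox="0 0 219.549 214.955">
  <polyline points="118.272,90.811 131.423,143.661" fill="none" stroke="#008000"/>
  <polyline points="17.785,113.328 54.974,114.692 89.826,114.486 122.340,112.710 152.516,109.364 180.355,104.448 205.856,97.961" fill="none" stroke="#008000"/>
</svg>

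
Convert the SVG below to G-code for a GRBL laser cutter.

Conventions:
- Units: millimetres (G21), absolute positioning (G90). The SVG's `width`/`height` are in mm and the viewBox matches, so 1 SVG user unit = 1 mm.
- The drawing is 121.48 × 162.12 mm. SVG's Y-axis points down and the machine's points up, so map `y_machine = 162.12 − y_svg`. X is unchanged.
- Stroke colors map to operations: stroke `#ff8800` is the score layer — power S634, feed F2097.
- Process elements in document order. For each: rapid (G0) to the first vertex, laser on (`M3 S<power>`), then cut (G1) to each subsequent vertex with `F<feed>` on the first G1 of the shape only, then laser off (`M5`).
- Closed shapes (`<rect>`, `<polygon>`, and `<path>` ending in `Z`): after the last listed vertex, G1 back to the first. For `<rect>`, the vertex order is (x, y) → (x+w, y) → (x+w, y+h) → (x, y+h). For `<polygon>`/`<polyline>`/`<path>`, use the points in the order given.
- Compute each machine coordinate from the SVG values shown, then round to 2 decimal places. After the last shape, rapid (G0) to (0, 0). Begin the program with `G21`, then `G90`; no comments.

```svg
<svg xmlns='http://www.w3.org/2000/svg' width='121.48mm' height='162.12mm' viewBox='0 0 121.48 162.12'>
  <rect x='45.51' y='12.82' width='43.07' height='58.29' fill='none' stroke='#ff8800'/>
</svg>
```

G21
G90
G0 X45.51 Y149.30
M3 S634
G1 X88.58 Y149.30 F2097
G1 X88.58 Y91.01
G1 X45.51 Y91.01
G1 X45.51 Y149.30
M5
G0 X0.00 Y0.00

1 u = 1 mm; y_m = 162.12 − y.

[1] `<rect>` rectangle, #ff8800→score S634 F2097: (45.51,149.30) → (88.58,149.30) → (88.58,91.01) → (45.51,91.01) → (45.51,149.30) (closed)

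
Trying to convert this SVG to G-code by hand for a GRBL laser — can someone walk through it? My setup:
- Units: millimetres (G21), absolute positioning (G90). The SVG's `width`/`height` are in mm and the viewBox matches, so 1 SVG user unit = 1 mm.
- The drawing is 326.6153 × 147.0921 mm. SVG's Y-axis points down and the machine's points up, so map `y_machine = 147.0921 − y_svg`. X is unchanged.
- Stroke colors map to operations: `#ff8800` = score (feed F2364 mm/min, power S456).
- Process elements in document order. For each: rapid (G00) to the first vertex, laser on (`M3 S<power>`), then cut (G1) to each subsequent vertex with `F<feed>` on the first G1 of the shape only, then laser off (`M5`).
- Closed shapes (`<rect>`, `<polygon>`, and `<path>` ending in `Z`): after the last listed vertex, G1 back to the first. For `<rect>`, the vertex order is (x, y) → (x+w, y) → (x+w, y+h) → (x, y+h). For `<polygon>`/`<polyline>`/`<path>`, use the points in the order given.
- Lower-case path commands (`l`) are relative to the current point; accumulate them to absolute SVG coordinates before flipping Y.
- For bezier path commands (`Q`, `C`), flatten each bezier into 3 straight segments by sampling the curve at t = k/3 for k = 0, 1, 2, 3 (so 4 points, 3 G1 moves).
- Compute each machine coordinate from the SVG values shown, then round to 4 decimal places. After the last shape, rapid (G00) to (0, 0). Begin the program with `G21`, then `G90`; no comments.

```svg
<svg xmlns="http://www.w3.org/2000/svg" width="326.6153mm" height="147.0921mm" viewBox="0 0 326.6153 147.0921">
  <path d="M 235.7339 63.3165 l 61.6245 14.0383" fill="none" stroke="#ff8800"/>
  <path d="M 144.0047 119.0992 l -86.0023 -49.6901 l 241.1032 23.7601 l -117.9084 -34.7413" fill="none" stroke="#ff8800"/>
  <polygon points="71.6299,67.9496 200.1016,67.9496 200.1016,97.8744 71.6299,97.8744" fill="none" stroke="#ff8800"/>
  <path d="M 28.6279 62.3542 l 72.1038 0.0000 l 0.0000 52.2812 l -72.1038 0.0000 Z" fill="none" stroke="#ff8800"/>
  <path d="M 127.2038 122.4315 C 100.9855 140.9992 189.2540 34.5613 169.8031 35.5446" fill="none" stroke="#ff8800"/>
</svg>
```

G21
G90
G00 X235.7339 Y83.7756
M3 S456
G1 X297.3584 Y69.7373 F2364
M5
G00 X144.0047 Y27.9929
M3 S456
G1 X58.0024 Y77.6830 F2364
G1 X299.1056 Y53.9229
G1 X181.1972 Y88.6642
M5
G00 X71.6299 Y79.1425
M3 S456
G1 X200.1016 Y79.1425 F2364
G1 X200.1016 Y49.2177
G1 X71.6299 Y49.2177
G1 X71.6299 Y79.1425
M5
G00 X28.6279 Y84.7379
M3 S456
G1 X100.7317 Y84.7379 F2364
G1 X100.7317 Y32.4567
G1 X28.6279 Y32.4567
G1 X28.6279 Y84.7379
M5
G00 X127.2038 Y24.6606
M3 S456
G1 X130.9179 Y39.1530 F2364
G1 X161.5774 Y85.3321
G1 X169.8031 Y111.5475
M5
G00 X0.0000 Y0.0000

viewBox `0 0 326.6153 147.0921` with mm width/height → 1 unit = 1 mm. Flip: y_m = 147.0921 − y_svg.

**Shape 1** — `<path>` line segment, stroke `#ff8800` → score (S456, F2364). Machine vertices: (235.7339,83.7756) → (297.3584,69.7373). Open path.

**Shape 2** — `<path>` open polyline, stroke `#ff8800` → score (S456, F2364). Machine vertices: (144.0047,27.9929) → (58.0024,77.6830) → (299.1056,53.9229) → (181.1972,88.6642). Open path.

**Shape 3** — `<polygon>` rectangle, stroke `#ff8800` → score (S456, F2364). Machine vertices: (71.6299,79.1425) → (200.1016,79.1425) → (200.1016,49.2177) → (71.6299,49.2177) → (71.6299,79.1425). Closed: final G1 returns to the first vertex.

**Shape 4** — `<path>` rectangle, stroke `#ff8800` → score (S456, F2364). Machine vertices: (28.6279,84.7379) → (100.7317,84.7379) → (100.7317,32.4567) → (28.6279,32.4567) → (28.6279,84.7379). Closed: final G1 returns to the first vertex.

**Shape 5** — `<path>` cubic bezier, stroke `#ff8800` → score (S456, F2364). Control points (SVG): P0=(127.2038,122.4315), P1=(100.9855,140.9992), P2=(189.2540,34.5613), P3=(169.8031,35.5446); sampled at t=k/3. Machine vertices: (127.2038,24.6606) → (130.9179,39.1530) → (161.5774,85.3321) → (169.8031,111.5475). Open path.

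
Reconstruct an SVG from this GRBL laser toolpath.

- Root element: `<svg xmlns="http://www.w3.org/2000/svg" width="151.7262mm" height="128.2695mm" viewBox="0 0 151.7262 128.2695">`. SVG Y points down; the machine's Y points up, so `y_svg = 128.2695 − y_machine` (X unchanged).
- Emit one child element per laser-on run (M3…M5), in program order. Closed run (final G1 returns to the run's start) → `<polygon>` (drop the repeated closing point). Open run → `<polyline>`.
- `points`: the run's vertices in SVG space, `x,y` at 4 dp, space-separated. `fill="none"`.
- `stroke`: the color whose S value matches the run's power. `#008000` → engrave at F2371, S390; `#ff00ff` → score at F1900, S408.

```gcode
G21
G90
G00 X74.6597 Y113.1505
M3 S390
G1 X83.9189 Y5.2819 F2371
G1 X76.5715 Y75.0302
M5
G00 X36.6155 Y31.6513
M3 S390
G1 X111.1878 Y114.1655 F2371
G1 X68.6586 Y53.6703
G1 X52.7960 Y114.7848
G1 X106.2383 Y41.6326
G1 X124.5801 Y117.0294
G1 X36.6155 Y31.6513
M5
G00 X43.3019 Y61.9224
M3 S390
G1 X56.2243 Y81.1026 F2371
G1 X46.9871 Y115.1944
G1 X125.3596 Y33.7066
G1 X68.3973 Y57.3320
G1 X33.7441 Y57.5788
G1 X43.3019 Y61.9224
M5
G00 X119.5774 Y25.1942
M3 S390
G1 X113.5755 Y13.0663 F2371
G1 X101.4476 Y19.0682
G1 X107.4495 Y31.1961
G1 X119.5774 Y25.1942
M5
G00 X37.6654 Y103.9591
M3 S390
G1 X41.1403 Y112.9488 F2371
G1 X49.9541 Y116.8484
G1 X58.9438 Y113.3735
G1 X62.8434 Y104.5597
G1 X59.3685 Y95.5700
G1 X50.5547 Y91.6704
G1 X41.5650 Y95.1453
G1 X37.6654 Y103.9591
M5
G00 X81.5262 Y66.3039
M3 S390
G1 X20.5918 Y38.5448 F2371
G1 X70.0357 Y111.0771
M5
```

<svg xmlns="http://www.w3.org/2000/svg" width="151.7262mm" height="128.2695mm" viewBox="0 0 151.7262 128.2695">
  <polyline points="74.6597,15.1190 83.9189,122.9876 76.5715,53.2393" fill="none" stroke="#008000"/>
  <polygon points="36.6155,96.6182 111.1878,14.1040 68.6586,74.5992 52.7960,13.4847 106.2383,86.6369 124.5801,11.2401" fill="none" stroke="#008000"/>
  <polygon points="43.3019,66.3471 56.2243,47.1669 46.9871,13.0751 125.3596,94.5629 68.3973,70.9375 33.7441,70.6907" fill="none" stroke="#008000"/>
  <polygon points="119.5774,103.0753 113.5755,115.2032 101.4476,109.2013 107.4495,97.0734" fill="none" stroke="#008000"/>
  <polygon points="37.6654,24.3104 41.1403,15.3207 49.9541,11.4211 58.9438,14.8960 62.8434,23.7098 59.3685,32.6995 50.5547,36.5991 41.5650,33.1242" fill="none" stroke="#008000"/>
  <polyline points="81.5262,61.9656 20.5918,89.7247 70.0357,17.1924" fill="none" stroke="#008000"/>
</svg>

Each laser-on run becomes one SVG element. Flip Y back into SVG space with y_svg = 128.2695 − y_machine. Every run uses S390, so all elements get stroke `#008000` (engrave).

Run 1: The run is open, so emit a `<polyline>` with points (Y-flipped): 74.6597,15.1190 83.9189,122.9876 76.5715,53.2393.

Run 2: The run returns to its start, so emit a `<polygon>` with points (Y-flipped): 36.6155,96.6182 111.1878,14.1040 68.6586,74.5992 52.7960,13.4847 106.2383,86.6369 124.5801,11.2401.

Run 3: The run returns to its start, so emit a `<polygon>` with points (Y-flipped): 43.3019,66.3471 56.2243,47.1669 46.9871,13.0751 125.3596,94.5629 68.3973,70.9375 33.7441,70.6907.

Run 4: The run returns to its start, so emit a `<polygon>` with points (Y-flipped): 119.5774,103.0753 113.5755,115.2032 101.4476,109.2013 107.4495,97.0734.

Run 5: The run returns to its start, so emit a `<polygon>` with points (Y-flipped): 37.6654,24.3104 41.1403,15.3207 49.9541,11.4211 58.9438,14.8960 62.8434,23.7098 59.3685,32.6995 50.5547,36.5991 41.5650,33.1242.

Run 6: The run is open, so emit a `<polyline>` with points (Y-flipped): 81.5262,61.9656 20.5918,89.7247 70.0357,17.1924.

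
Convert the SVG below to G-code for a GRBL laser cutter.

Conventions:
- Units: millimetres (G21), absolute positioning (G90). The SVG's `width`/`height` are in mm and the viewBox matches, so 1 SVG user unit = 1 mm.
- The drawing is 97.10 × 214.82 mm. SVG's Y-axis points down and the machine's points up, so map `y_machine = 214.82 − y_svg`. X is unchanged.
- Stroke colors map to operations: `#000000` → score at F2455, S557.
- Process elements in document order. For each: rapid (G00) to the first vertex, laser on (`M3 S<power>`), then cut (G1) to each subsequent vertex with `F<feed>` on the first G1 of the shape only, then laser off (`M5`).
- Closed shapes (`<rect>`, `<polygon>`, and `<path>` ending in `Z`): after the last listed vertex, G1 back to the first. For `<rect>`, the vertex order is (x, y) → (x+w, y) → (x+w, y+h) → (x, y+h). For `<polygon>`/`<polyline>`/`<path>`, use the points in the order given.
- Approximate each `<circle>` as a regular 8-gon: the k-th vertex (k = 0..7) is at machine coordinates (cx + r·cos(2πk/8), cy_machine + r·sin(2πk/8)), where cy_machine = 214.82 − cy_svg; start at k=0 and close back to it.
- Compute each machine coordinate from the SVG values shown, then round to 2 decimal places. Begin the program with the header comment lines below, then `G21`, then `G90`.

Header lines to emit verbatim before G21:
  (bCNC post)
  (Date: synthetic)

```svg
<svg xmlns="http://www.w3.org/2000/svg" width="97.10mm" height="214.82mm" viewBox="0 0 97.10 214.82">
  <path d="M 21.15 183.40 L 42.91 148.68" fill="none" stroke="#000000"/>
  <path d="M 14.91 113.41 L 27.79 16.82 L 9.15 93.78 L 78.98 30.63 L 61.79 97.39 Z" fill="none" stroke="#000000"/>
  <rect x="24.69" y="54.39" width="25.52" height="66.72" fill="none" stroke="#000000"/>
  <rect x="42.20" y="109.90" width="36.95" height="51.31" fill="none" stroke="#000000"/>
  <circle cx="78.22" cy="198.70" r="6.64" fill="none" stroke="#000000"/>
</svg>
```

viewBox `0 0 97.10 214.82` with mm width/height → 1 unit = 1 mm. Flip: y_m = 214.82 − y_svg.

**Shape 1** — `<path>` line segment, stroke `#000000` → score (S557, F2455). Machine vertices: (21.15,31.42) → (42.91,66.14). Open path.

**Shape 2** — `<path>` closed polygon, stroke `#000000` → score (S557, F2455). Machine vertices: (14.91,101.41) → (27.79,198.00) → (9.15,121.04) → (78.98,184.19) → (61.79,117.43) → (14.91,101.41). Closed: final G1 returns to the first vertex.

**Shape 3** — `<rect>` rectangle, stroke `#000000` → score (S557, F2455). Machine vertices: (24.69,160.43) → (50.21,160.43) → (50.21,93.71) → (24.69,93.71) → (24.69,160.43). Closed: final G1 returns to the first vertex.

**Shape 4** — `<rect>` rectangle, stroke `#000000` → score (S557, F2455). Machine vertices: (42.20,104.92) → (79.15,104.92) → (79.15,53.61) → (42.20,53.61) → (42.20,104.92). Closed: final G1 returns to the first vertex.

**Shape 5** — `<circle>` circle, stroke `#000000` → score (S557, F2455). Machine vertices: (84.86,16.12) → (82.92,20.82) → (78.22,22.76) → (73.52,20.82) → (71.58,16.12) → (73.52,11.42) → (78.22,9.48) → (82.92,11.42) → (84.86,16.12). Closed: final G1 returns to the first vertex.

(bCNC post)
(Date: synthetic)
G21
G90
G00 X21.15 Y31.42
M3 S557
G1 X42.91 Y66.14 F2455
M5
G00 X14.91 Y101.41
M3 S557
G1 X27.79 Y198.00 F2455
G1 X9.15 Y121.04
G1 X78.98 Y184.19
G1 X61.79 Y117.43
G1 X14.91 Y101.41
M5
G00 X24.69 Y160.43
M3 S557
G1 X50.21 Y160.43 F2455
G1 X50.21 Y93.71
G1 X24.69 Y93.71
G1 X24.69 Y160.43
M5
G00 X42.20 Y104.92
M3 S557
G1 X79.15 Y104.92 F2455
G1 X79.15 Y53.61
G1 X42.20 Y53.61
G1 X42.20 Y104.92
M5
G00 X84.86 Y16.12
M3 S557
G1 X82.92 Y20.82 F2455
G1 X78.22 Y22.76
G1 X73.52 Y20.82
G1 X71.58 Y16.12
G1 X73.52 Y11.42
G1 X78.22 Y9.48
G1 X82.92 Y11.42
G1 X84.86 Y16.12
M5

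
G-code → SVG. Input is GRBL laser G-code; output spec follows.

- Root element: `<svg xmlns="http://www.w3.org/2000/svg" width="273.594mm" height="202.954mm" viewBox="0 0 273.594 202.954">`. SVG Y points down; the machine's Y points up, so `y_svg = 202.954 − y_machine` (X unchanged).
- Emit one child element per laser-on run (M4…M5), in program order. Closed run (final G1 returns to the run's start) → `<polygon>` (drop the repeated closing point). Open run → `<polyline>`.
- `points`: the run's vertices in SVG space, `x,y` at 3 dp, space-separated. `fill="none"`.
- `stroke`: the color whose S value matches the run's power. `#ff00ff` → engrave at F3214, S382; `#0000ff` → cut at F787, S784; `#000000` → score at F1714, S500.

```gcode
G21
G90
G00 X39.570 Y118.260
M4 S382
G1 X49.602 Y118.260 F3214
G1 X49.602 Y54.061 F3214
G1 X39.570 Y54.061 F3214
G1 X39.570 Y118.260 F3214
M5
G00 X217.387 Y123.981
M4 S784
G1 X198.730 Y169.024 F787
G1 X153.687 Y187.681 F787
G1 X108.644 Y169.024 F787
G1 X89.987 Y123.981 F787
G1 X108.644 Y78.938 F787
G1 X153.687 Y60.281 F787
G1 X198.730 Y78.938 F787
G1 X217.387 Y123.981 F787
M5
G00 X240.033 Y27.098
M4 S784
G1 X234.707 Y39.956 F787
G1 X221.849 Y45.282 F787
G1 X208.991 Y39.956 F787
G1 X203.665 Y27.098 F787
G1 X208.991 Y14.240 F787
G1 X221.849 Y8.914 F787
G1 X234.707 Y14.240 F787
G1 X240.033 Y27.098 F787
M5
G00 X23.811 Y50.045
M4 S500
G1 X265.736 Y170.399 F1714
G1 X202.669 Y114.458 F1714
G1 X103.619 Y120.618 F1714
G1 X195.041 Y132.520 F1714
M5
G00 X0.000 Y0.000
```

Machine Y-up, SVG Y-down with viewBox height 202.954, so y_svg = 202.954 − y_machine; X carries over.

Run 1: the run's S382 means `#ff00ff` (engrave). The run returns to its start, so emit a `<polygon>` with points (Y-flipped): 39.570,84.694 49.602,84.694 49.602,148.893 39.570,148.893.

Run 2: power S784 maps to stroke `#0000ff` (cut). The run returns to its start, so emit a `<polygon>` with points (Y-flipped): 217.387,78.973 198.730,33.930 153.687,15.273 108.644,33.930 89.987,78.973 108.644,124.016 153.687,142.673 198.730,124.016.

Run 3: power S784 maps to stroke `#0000ff` (cut). The run returns to its start, so emit a `<polygon>` with points (Y-flipped): 240.033,175.856 234.707,162.998 221.849,157.672 208.991,162.998 203.665,175.856 208.991,188.714 221.849,194.040 234.707,188.714.

Run 4: the run's S500 means `#000000` (score). The run is open, so emit a `<polyline>` with points (Y-flipped): 23.811,152.909 265.736,32.555 202.669,88.496 103.619,82.336 195.041,70.434.

<svg xmlns="http://www.w3.org/2000/svg" width="273.594mm" height="202.954mm" viewBox="0 0 273.594 202.954">
  <polygon points="39.570,84.694 49.602,84.694 49.602,148.893 39.570,148.893" fill="none" stroke="#ff00ff"/>
  <polygon points="217.387,78.973 198.730,33.930 153.687,15.273 108.644,33.930 89.987,78.973 108.644,124.016 153.687,142.673 198.730,124.016" fill="none" stroke="#0000ff"/>
  <polygon points="240.033,175.856 234.707,162.998 221.849,157.672 208.991,162.998 203.665,175.856 208.991,188.714 221.849,194.040 234.707,188.714" fill="none" stroke="#0000ff"/>
  <polyline points="23.811,152.909 265.736,32.555 202.669,88.496 103.619,82.336 195.041,70.434" fill="none" stroke="#000000"/>
</svg>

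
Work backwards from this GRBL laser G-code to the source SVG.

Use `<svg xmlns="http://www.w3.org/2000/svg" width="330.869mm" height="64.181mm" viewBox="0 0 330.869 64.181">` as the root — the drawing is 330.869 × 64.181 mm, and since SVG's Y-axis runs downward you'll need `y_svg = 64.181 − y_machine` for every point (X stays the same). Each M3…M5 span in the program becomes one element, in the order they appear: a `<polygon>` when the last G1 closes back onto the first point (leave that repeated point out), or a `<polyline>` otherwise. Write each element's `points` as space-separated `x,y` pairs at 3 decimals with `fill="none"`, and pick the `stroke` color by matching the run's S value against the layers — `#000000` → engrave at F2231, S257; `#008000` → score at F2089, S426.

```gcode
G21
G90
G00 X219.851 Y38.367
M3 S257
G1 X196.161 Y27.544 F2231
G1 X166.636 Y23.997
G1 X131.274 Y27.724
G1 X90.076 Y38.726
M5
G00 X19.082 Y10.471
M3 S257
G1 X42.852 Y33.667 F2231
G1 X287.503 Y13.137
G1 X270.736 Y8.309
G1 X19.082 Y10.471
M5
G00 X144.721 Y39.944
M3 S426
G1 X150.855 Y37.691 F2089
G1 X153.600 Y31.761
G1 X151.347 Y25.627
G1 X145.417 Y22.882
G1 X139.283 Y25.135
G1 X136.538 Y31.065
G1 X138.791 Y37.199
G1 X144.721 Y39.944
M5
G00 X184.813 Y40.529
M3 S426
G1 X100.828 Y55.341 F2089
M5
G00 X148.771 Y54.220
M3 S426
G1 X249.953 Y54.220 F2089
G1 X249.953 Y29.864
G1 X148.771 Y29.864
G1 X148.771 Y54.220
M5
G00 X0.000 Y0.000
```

<svg xmlns="http://www.w3.org/2000/svg" width="330.869mm" height="64.181mm" viewBox="0 0 330.869 64.181">
  <polyline points="219.851,25.814 196.161,36.637 166.636,40.184 131.274,36.457 90.076,25.455" fill="none" stroke="#000000"/>
  <polygon points="19.082,53.710 42.852,30.514 287.503,51.044 270.736,55.872" fill="none" stroke="#000000"/>
  <polygon points="144.721,24.237 150.855,26.490 153.600,32.420 151.347,38.554 145.417,41.299 139.283,39.046 136.538,33.116 138.791,26.982" fill="none" stroke="#008000"/>
  <polyline points="184.813,23.652 100.828,8.840" fill="none" stroke="#008000"/>
  <polygon points="148.771,9.961 249.953,9.961 249.953,34.317 148.771,34.317" fill="none" stroke="#008000"/>
</svg>

y_svg = 64.181 − y_m.

[1] S257→`#000000` (engrave); open run; points: 219.851,25.814 196.161,36.637 166.636,40.184 131.274,36.457 90.076,25.455

[2] S257→`#000000` (engrave); closed run; points: 19.082,53.710 42.852,30.514 287.503,51.044 270.736,55.872

[3] S426→`#008000` (score); closed run; points: 144.721,24.237 150.855,26.490 153.600,32.420 151.347,38.554 145.417,41.299 139.283,39.046 136.538,33.116 138.791,26.982

[4] S426→`#008000` (score); open run; points: 184.813,23.652 100.828,8.840

[5] S426→`#008000` (score); closed run; points: 148.771,9.961 249.953,9.961 249.953,34.317 148.771,34.317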